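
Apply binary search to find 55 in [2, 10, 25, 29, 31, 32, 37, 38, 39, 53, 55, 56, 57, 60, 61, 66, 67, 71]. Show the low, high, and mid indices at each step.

Binary search for 55 in [2, 10, 25, 29, 31, 32, 37, 38, 39, 53, 55, 56, 57, 60, 61, 66, 67, 71]:

lo=0, hi=17, mid=8, arr[mid]=39 -> 39 < 55, search right half
lo=9, hi=17, mid=13, arr[mid]=60 -> 60 > 55, search left half
lo=9, hi=12, mid=10, arr[mid]=55 -> Found target at index 10!

Binary search finds 55 at index 10 after 3 comparisons. The search repeatedly halves the search space by comparing with the middle element.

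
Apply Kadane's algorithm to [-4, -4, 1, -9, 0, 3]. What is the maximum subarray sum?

Using Kadane's algorithm on [-4, -4, 1, -9, 0, 3]:

Scanning through the array:
Position 1 (value -4): max_ending_here = -4, max_so_far = -4
Position 2 (value 1): max_ending_here = 1, max_so_far = 1
Position 3 (value -9): max_ending_here = -8, max_so_far = 1
Position 4 (value 0): max_ending_here = 0, max_so_far = 1
Position 5 (value 3): max_ending_here = 3, max_so_far = 3

Maximum subarray: [0, 3]
Maximum sum: 3

The maximum subarray is [0, 3] with sum 3. This subarray runs from index 4 to index 5.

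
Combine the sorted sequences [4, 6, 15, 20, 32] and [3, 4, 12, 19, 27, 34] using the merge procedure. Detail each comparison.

Merging process:

Compare 4 vs 3: take 3 from right. Merged: [3]
Compare 4 vs 4: take 4 from left. Merged: [3, 4]
Compare 6 vs 4: take 4 from right. Merged: [3, 4, 4]
Compare 6 vs 12: take 6 from left. Merged: [3, 4, 4, 6]
Compare 15 vs 12: take 12 from right. Merged: [3, 4, 4, 6, 12]
Compare 15 vs 19: take 15 from left. Merged: [3, 4, 4, 6, 12, 15]
Compare 20 vs 19: take 19 from right. Merged: [3, 4, 4, 6, 12, 15, 19]
Compare 20 vs 27: take 20 from left. Merged: [3, 4, 4, 6, 12, 15, 19, 20]
Compare 32 vs 27: take 27 from right. Merged: [3, 4, 4, 6, 12, 15, 19, 20, 27]
Compare 32 vs 34: take 32 from left. Merged: [3, 4, 4, 6, 12, 15, 19, 20, 27, 32]
Append remaining from right: [34]. Merged: [3, 4, 4, 6, 12, 15, 19, 20, 27, 32, 34]

Final merged array: [3, 4, 4, 6, 12, 15, 19, 20, 27, 32, 34]
Total comparisons: 10

The merged array is [3, 4, 4, 6, 12, 15, 19, 20, 27, 32, 34], requiring 10 comparisons. The merge step runs in O(n) time where n is the total number of elements.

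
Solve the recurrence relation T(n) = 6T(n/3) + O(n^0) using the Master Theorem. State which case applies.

Master Theorem for T(n) = 6T(n/3) + O(n^0):

a = 6, b = 3, c = 0
log_b(a) = log_3(6) = 1.6309

Case 1: c = 0 < log_3(6) = 1.6309
T(n) = O(n^(log_3 6))

For T(n) = 6T(n/3) + O(n^0): log_3(6) = 1.6309. This is Case 1 of the Master Theorem (c < log_b(a), work dominated by leaves), giving O(n^(log_3 6)).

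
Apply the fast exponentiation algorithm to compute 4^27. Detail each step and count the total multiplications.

Computing 4^27 by squaring (build up from 4^1; each line after the first costs one multiplication):

4^1 = 4
4^2 = (4^1)^2 = 4^2 = 16
4^3 = 4 * 4^2 = 4 * 16 = 64
4^6 = (4^3)^2 = 64^2 = 4096
4^12 = (4^6)^2 = 4096^2 = 16777216
4^13 = 4 * 4^12 = 4 * 16777216 = 67108864
4^26 = (4^13)^2 = 67108864^2 = 4503599627370496
4^27 = 4 * 4^26 = 4 * 4503599627370496 = 18014398509481984

Result: 18014398509481984
Multiplications needed: 7 (7 lines after 4^1)

4^27 = 18014398509481984. Using exponentiation by squaring, this requires 7 multiplications. The key idea: if the exponent is even, square the half-power; if odd, multiply by the base once.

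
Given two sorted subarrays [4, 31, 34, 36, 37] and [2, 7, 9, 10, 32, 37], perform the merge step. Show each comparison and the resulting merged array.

Merging process:

Compare 4 vs 2: take 2 from right. Merged: [2]
Compare 4 vs 7: take 4 from left. Merged: [2, 4]
Compare 31 vs 7: take 7 from right. Merged: [2, 4, 7]
Compare 31 vs 9: take 9 from right. Merged: [2, 4, 7, 9]
Compare 31 vs 10: take 10 from right. Merged: [2, 4, 7, 9, 10]
Compare 31 vs 32: take 31 from left. Merged: [2, 4, 7, 9, 10, 31]
Compare 34 vs 32: take 32 from right. Merged: [2, 4, 7, 9, 10, 31, 32]
Compare 34 vs 37: take 34 from left. Merged: [2, 4, 7, 9, 10, 31, 32, 34]
Compare 36 vs 37: take 36 from left. Merged: [2, 4, 7, 9, 10, 31, 32, 34, 36]
Compare 37 vs 37: take 37 from left. Merged: [2, 4, 7, 9, 10, 31, 32, 34, 36, 37]
Append remaining from right: [37]. Merged: [2, 4, 7, 9, 10, 31, 32, 34, 36, 37, 37]

Final merged array: [2, 4, 7, 9, 10, 31, 32, 34, 36, 37, 37]
Total comparisons: 10

The merged array is [2, 4, 7, 9, 10, 31, 32, 34, 36, 37, 37], requiring 10 comparisons. The merge step runs in O(n) time where n is the total number of elements.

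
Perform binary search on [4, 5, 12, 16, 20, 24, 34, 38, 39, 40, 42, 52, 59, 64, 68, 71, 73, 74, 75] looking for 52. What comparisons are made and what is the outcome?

Binary search for 52 in [4, 5, 12, 16, 20, 24, 34, 38, 39, 40, 42, 52, 59, 64, 68, 71, 73, 74, 75]:

lo=0, hi=18, mid=9, arr[mid]=40 -> 40 < 52, search right half
lo=10, hi=18, mid=14, arr[mid]=68 -> 68 > 52, search left half
lo=10, hi=13, mid=11, arr[mid]=52 -> Found target at index 11!

Binary search finds 52 at index 11 after 3 comparisons. The search repeatedly halves the search space by comparing with the middle element.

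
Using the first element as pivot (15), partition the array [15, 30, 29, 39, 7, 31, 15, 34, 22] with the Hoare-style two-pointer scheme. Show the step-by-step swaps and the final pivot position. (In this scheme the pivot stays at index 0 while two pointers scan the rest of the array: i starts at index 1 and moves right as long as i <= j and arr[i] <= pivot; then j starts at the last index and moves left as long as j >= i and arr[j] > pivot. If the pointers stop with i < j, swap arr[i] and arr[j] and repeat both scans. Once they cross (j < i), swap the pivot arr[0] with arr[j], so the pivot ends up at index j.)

Hoare-style two-pointer partition with pivot = 15:

Initial array: [15, 30, 29, 39, 7, 31, 15, 34, 22]

Pointers start at i = 1, j = 8.
i stops at index 1 (arr[1]=30 > 15), j stops at index 6 (arr[6]=15 <= 15): swap arr[1] and arr[6], array becomes [15, 15, 29, 39, 7, 31, 30, 34, 22]
i stops at index 2 (arr[2]=29 > 15), j stops at index 4 (arr[4]=7 <= 15): swap arr[2] and arr[4], array becomes [15, 15, 7, 39, 29, 31, 30, 34, 22]
i ends at 3, j ends at 2: the pointers have crossed (j < i), so scanning stops.

Swap pivot arr[0] with arr[2] to place pivot at position 2: [7, 15, 15, 39, 29, 31, 30, 34, 22]
Pivot position: 2

After partitioning with pivot 15, the array becomes [7, 15, 15, 39, 29, 31, 30, 34, 22]. The pivot is placed at index 2. All elements to the left of the pivot are <= 15, and all elements to the right are > 15.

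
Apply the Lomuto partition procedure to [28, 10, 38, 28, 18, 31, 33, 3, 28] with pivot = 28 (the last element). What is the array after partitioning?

Lomuto partition with pivot = 28:

Initial array: [28, 10, 38, 28, 18, 31, 33, 3, 28]

arr[0]=28 <= 28: swap with position 0, array becomes [28, 10, 38, 28, 18, 31, 33, 3, 28]
arr[1]=10 <= 28: swap with position 1, array becomes [28, 10, 38, 28, 18, 31, 33, 3, 28]
arr[2]=38 > 28: no swap
arr[3]=28 <= 28: swap with position 2, array becomes [28, 10, 28, 38, 18, 31, 33, 3, 28]
arr[4]=18 <= 28: swap with position 3, array becomes [28, 10, 28, 18, 38, 31, 33, 3, 28]
arr[5]=31 > 28: no swap
arr[6]=33 > 28: no swap
arr[7]=3 <= 28: swap with position 4, array becomes [28, 10, 28, 18, 3, 31, 33, 38, 28]

Place pivot at position 5: [28, 10, 28, 18, 3, 28, 33, 38, 31]
Pivot position: 5

After partitioning with pivot 28, the array becomes [28, 10, 28, 18, 3, 28, 33, 38, 31]. The pivot is placed at index 5. All elements to the left of the pivot are <= 28, and all elements to the right are > 28.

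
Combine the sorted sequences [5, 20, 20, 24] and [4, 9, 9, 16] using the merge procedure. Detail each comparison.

Merging process:

Compare 5 vs 4: take 4 from right. Merged: [4]
Compare 5 vs 9: take 5 from left. Merged: [4, 5]
Compare 20 vs 9: take 9 from right. Merged: [4, 5, 9]
Compare 20 vs 9: take 9 from right. Merged: [4, 5, 9, 9]
Compare 20 vs 16: take 16 from right. Merged: [4, 5, 9, 9, 16]
Append remaining from left: [20, 20, 24]. Merged: [4, 5, 9, 9, 16, 20, 20, 24]

Final merged array: [4, 5, 9, 9, 16, 20, 20, 24]
Total comparisons: 5

The merged array is [4, 5, 9, 9, 16, 20, 20, 24], requiring 5 comparisons. The merge step runs in O(n) time where n is the total number of elements.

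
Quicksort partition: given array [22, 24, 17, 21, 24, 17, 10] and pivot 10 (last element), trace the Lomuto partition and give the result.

Lomuto partition with pivot = 10:

Initial array: [22, 24, 17, 21, 24, 17, 10]

arr[0]=22 > 10: no swap
arr[1]=24 > 10: no swap
arr[2]=17 > 10: no swap
arr[3]=21 > 10: no swap
arr[4]=24 > 10: no swap
arr[5]=17 > 10: no swap

Place pivot at position 0: [10, 24, 17, 21, 24, 17, 22]
Pivot position: 0

After partitioning with pivot 10, the array becomes [10, 24, 17, 21, 24, 17, 22]. The pivot is placed at index 0. All elements to the left of the pivot are <= 10, and all elements to the right are > 10.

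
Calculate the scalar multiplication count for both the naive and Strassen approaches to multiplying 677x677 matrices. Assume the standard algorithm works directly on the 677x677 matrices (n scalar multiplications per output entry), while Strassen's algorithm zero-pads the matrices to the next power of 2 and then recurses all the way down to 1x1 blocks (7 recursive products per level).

Matrix multiplication for 677x677 matrices:

Strassen's algorithm requires power-of-2 dimensions. Pad 677x677 to 1024x1024 (next power of 2).

Standard algorithm: 677^3 = 310288733 multiplications
Strassen's algorithm: 7^(log2(1024)) = 7^10 = 282475249 multiplications
Savings: 310288733 - 282475249 = 27813484 multiplications

Standard: 310288733 multiplications (677^3). Strassen: 282475249 multiplications (7^10, after padding to 1024x1024). Strassen reduces 8 recursive multiplications to 7 at each level.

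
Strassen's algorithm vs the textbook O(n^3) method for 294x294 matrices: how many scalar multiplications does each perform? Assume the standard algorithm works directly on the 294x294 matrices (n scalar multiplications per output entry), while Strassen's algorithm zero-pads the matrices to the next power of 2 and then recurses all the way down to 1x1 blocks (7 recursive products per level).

Matrix multiplication for 294x294 matrices:

Strassen's algorithm requires power-of-2 dimensions. Pad 294x294 to 512x512 (next power of 2).

Standard algorithm: 294^3 = 25412184 multiplications
Strassen's algorithm: 7^(log2(512)) = 7^9 = 40353607 multiplications
Difference: 25412184 - 40353607 = -14941423 (Strassen uses MORE here due to padding overhead — for small or just-over-power-of-2 n, padding can outweigh the per-level savings)

Standard: 25412184 multiplications (294^3). Strassen: 40353607 multiplications (7^9, after padding to 512x512). Strassen reduces 8 recursive multiplications to 7 at each level.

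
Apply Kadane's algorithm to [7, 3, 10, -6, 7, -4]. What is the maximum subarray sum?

Using Kadane's algorithm on [7, 3, 10, -6, 7, -4]:

Scanning through the array:
Position 1 (value 3): max_ending_here = 10, max_so_far = 10
Position 2 (value 10): max_ending_here = 20, max_so_far = 20
Position 3 (value -6): max_ending_here = 14, max_so_far = 20
Position 4 (value 7): max_ending_here = 21, max_so_far = 21
Position 5 (value -4): max_ending_here = 17, max_so_far = 21

Maximum subarray: [7, 3, 10, -6, 7]
Maximum sum: 21

The maximum subarray is [7, 3, 10, -6, 7] with sum 21. This subarray runs from index 0 to index 4.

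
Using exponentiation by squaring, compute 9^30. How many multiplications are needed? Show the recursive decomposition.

Computing 9^30 by squaring (build up from 9^1; each line after the first costs one multiplication):

9^1 = 9
9^2 = (9^1)^2 = 9^2 = 81
9^3 = 9 * 9^2 = 9 * 81 = 729
9^6 = (9^3)^2 = 729^2 = 531441
9^7 = 9 * 9^6 = 9 * 531441 = 4782969
9^14 = (9^7)^2 = 4782969^2 = 22876792454961
9^15 = 9 * 9^14 = 9 * 22876792454961 = 205891132094649
9^30 = (9^15)^2 = 205891132094649^2 = 42391158275216203514294433201

Result: 42391158275216203514294433201
Multiplications needed: 7 (7 lines after 9^1)

9^30 = 42391158275216203514294433201. Using exponentiation by squaring, this requires 7 multiplications. The key idea: if the exponent is even, square the half-power; if odd, multiply by the base once.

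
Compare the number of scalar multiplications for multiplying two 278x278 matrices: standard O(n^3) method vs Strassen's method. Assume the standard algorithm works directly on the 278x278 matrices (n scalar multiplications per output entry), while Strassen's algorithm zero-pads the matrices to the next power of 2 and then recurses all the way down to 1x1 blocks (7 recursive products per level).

Matrix multiplication for 278x278 matrices:

Strassen's algorithm requires power-of-2 dimensions. Pad 278x278 to 512x512 (next power of 2).

Standard algorithm: 278^3 = 21484952 multiplications
Strassen's algorithm: 7^(log2(512)) = 7^9 = 40353607 multiplications
Difference: 21484952 - 40353607 = -18868655 (Strassen uses MORE here due to padding overhead — for small or just-over-power-of-2 n, padding can outweigh the per-level savings)

Standard: 21484952 multiplications (278^3). Strassen: 40353607 multiplications (7^9, after padding to 512x512). Strassen reduces 8 recursive multiplications to 7 at each level.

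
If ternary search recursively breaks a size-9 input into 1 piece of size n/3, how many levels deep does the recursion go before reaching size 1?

For divide and conquer with division factor 3:

Problem sizes at each level:
Level 0: 9
Level 1: 3
Level 2: 1

The root is level 0 and the size-1 base case is level 2 (the tree spans levels 0 through 2, i.e. 3 levels counting the root), so the depth is the number of divisions: log_3(9) = 2

The recursion tree depth is log_3(9) = 2. At each level, the problem size is divided by 3, so it takes 2 divisions to reduce to a base case of size 1. The algorithm makes 1 recursive call at each level.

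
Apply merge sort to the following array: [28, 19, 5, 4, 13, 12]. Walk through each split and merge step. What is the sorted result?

Merge sort trace:

Split: [28, 19, 5, 4, 13, 12] -> [28, 19, 5] and [4, 13, 12]
  Split: [28, 19, 5] -> [28] and [19, 5]
    Split: [19, 5] -> [19] and [5]
    Merge: [19] + [5] -> [5, 19]
  Merge: [28] + [5, 19] -> [5, 19, 28]
  Split: [4, 13, 12] -> [4] and [13, 12]
    Split: [13, 12] -> [13] and [12]
    Merge: [13] + [12] -> [12, 13]
  Merge: [4] + [12, 13] -> [4, 12, 13]
Merge: [5, 19, 28] + [4, 12, 13] -> [4, 5, 12, 13, 19, 28]

Final sorted array: [4, 5, 12, 13, 19, 28]

The merge sort proceeds by recursively splitting the array and merging sorted halves.
After all merges, the sorted array is [4, 5, 12, 13, 19, 28].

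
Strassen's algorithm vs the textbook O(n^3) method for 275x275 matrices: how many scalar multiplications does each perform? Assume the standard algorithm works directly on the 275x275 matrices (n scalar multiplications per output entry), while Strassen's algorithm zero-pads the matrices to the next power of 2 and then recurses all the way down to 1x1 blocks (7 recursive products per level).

Matrix multiplication for 275x275 matrices:

Strassen's algorithm requires power-of-2 dimensions. Pad 275x275 to 512x512 (next power of 2).

Standard algorithm: 275^3 = 20796875 multiplications
Strassen's algorithm: 7^(log2(512)) = 7^9 = 40353607 multiplications
Difference: 20796875 - 40353607 = -19556732 (Strassen uses MORE here due to padding overhead — for small or just-over-power-of-2 n, padding can outweigh the per-level savings)

Standard: 20796875 multiplications (275^3). Strassen: 40353607 multiplications (7^9, after padding to 512x512). Strassen reduces 8 recursive multiplications to 7 at each level.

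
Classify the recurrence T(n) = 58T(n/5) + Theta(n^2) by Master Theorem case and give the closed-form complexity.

Master Theorem for T(n) = 58T(n/5) + O(n^2):

a = 58, b = 5, c = 2
log_b(a) = log_5(58) = 2.5229

Case 1: c = 2 < log_5(58) = 2.5229
T(n) = O(n^(log_5 58))

For T(n) = 58T(n/5) + O(n^2): log_5(58) = 2.5229. This is Case 1 of the Master Theorem (c < log_b(a), work dominated by leaves), giving O(n^(log_5 58)).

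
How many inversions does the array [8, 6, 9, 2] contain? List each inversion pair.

Finding inversions in [8, 6, 9, 2]:

(0, 1): arr[0]=8 > arr[1]=6
(0, 3): arr[0]=8 > arr[3]=2
(1, 3): arr[1]=6 > arr[3]=2
(2, 3): arr[2]=9 > arr[3]=2

Total inversions: 4

The array has 4 inversion(s): (0,1), (0,3), (1,3), (2,3). Each pair (i,j) satisfies i < j and arr[i] > arr[j].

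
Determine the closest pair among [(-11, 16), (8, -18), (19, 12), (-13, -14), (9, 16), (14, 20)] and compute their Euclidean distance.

Computing all pairwise distances among 6 points:

d((-11, 16), (8, -18)) = 38.9487
d((-11, 16), (19, 12)) = 30.2655
d((-11, 16), (-13, -14)) = 30.0666
d((-11, 16), (9, 16)) = 20.0
d((-11, 16), (14, 20)) = 25.318
d((8, -18), (19, 12)) = 31.9531
d((8, -18), (-13, -14)) = 21.3776
d((8, -18), (9, 16)) = 34.0147
d((8, -18), (14, 20)) = 38.4708
d((19, 12), (-13, -14)) = 41.2311
d((19, 12), (9, 16)) = 10.7703
d((19, 12), (14, 20)) = 9.434
d((-13, -14), (9, 16)) = 37.2022
d((-13, -14), (14, 20)) = 43.4166
d((9, 16), (14, 20)) = 6.4031 <-- minimum

Closest pair: (9, 16) and (14, 20) with distance 6.4031

The closest pair is (9, 16) and (14, 20) with Euclidean distance 6.4031. For 6 points, brute-force pairwise comparison is shown above. For large n, the divide-and-conquer algorithm (sort by x, recurse on halves, check the dividing strip) achieves O(n log n).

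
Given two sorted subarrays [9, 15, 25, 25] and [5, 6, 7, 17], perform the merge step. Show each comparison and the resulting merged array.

Merging process:

Compare 9 vs 5: take 5 from right. Merged: [5]
Compare 9 vs 6: take 6 from right. Merged: [5, 6]
Compare 9 vs 7: take 7 from right. Merged: [5, 6, 7]
Compare 9 vs 17: take 9 from left. Merged: [5, 6, 7, 9]
Compare 15 vs 17: take 15 from left. Merged: [5, 6, 7, 9, 15]
Compare 25 vs 17: take 17 from right. Merged: [5, 6, 7, 9, 15, 17]
Append remaining from left: [25, 25]. Merged: [5, 6, 7, 9, 15, 17, 25, 25]

Final merged array: [5, 6, 7, 9, 15, 17, 25, 25]
Total comparisons: 6

The merged array is [5, 6, 7, 9, 15, 17, 25, 25], requiring 6 comparisons. The merge step runs in O(n) time where n is the total number of elements.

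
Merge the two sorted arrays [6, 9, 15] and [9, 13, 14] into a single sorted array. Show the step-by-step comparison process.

Merging process:

Compare 6 vs 9: take 6 from left. Merged: [6]
Compare 9 vs 9: take 9 from left. Merged: [6, 9]
Compare 15 vs 9: take 9 from right. Merged: [6, 9, 9]
Compare 15 vs 13: take 13 from right. Merged: [6, 9, 9, 13]
Compare 15 vs 14: take 14 from right. Merged: [6, 9, 9, 13, 14]
Append remaining from left: [15]. Merged: [6, 9, 9, 13, 14, 15]

Final merged array: [6, 9, 9, 13, 14, 15]
Total comparisons: 5

The merged array is [6, 9, 9, 13, 14, 15], requiring 5 comparisons. The merge step runs in O(n) time where n is the total number of elements.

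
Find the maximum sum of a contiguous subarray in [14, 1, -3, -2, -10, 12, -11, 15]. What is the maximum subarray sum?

Using Kadane's algorithm on [14, 1, -3, -2, -10, 12, -11, 15]:

Scanning through the array:
Position 1 (value 1): max_ending_here = 15, max_so_far = 15
Position 2 (value -3): max_ending_here = 12, max_so_far = 15
Position 3 (value -2): max_ending_here = 10, max_so_far = 15
Position 4 (value -10): max_ending_here = 0, max_so_far = 15
Position 5 (value 12): max_ending_here = 12, max_so_far = 15
Position 6 (value -11): max_ending_here = 1, max_so_far = 15
Position 7 (value 15): max_ending_here = 16, max_so_far = 16

Maximum subarray: [14, 1, -3, -2, -10, 12, -11, 15]
Maximum sum: 16

The maximum subarray is [14, 1, -3, -2, -10, 12, -11, 15] with sum 16. This subarray runs from index 0 to index 7.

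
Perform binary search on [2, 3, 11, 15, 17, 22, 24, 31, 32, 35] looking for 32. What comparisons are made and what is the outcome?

Binary search for 32 in [2, 3, 11, 15, 17, 22, 24, 31, 32, 35]:

lo=0, hi=9, mid=4, arr[mid]=17 -> 17 < 32, search right half
lo=5, hi=9, mid=7, arr[mid]=31 -> 31 < 32, search right half
lo=8, hi=9, mid=8, arr[mid]=32 -> Found target at index 8!

Binary search finds 32 at index 8 after 3 comparisons. The search repeatedly halves the search space by comparing with the middle element.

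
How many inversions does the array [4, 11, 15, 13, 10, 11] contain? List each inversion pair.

Finding inversions in [4, 11, 15, 13, 10, 11]:

(1, 4): arr[1]=11 > arr[4]=10
(2, 3): arr[2]=15 > arr[3]=13
(2, 4): arr[2]=15 > arr[4]=10
(2, 5): arr[2]=15 > arr[5]=11
(3, 4): arr[3]=13 > arr[4]=10
(3, 5): arr[3]=13 > arr[5]=11

Total inversions: 6

The array has 6 inversion(s): (1,4), (2,3), (2,4), (2,5), (3,4), (3,5). Each pair (i,j) satisfies i < j and arr[i] > arr[j].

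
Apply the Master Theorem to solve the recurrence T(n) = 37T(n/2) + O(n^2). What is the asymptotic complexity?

Master Theorem for T(n) = 37T(n/2) + O(n^2):

a = 37, b = 2, c = 2
log_b(a) = log_2(37) = 5.2095

Case 1: c = 2 < log_2(37) = 5.2095
T(n) = O(n^(log_2 37))

For T(n) = 37T(n/2) + O(n^2): log_2(37) = 5.2095. This is Case 1 of the Master Theorem (c < log_b(a), work dominated by leaves), giving O(n^(log_2 37)).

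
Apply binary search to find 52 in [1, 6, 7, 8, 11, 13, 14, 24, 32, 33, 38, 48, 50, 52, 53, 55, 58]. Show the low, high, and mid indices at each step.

Binary search for 52 in [1, 6, 7, 8, 11, 13, 14, 24, 32, 33, 38, 48, 50, 52, 53, 55, 58]:

lo=0, hi=16, mid=8, arr[mid]=32 -> 32 < 52, search right half
lo=9, hi=16, mid=12, arr[mid]=50 -> 50 < 52, search right half
lo=13, hi=16, mid=14, arr[mid]=53 -> 53 > 52, search left half
lo=13, hi=13, mid=13, arr[mid]=52 -> Found target at index 13!

Binary search finds 52 at index 13 after 4 comparisons. The search repeatedly halves the search space by comparing with the middle element.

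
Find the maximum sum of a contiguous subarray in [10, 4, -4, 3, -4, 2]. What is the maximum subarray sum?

Using Kadane's algorithm on [10, 4, -4, 3, -4, 2]:

Scanning through the array:
Position 1 (value 4): max_ending_here = 14, max_so_far = 14
Position 2 (value -4): max_ending_here = 10, max_so_far = 14
Position 3 (value 3): max_ending_here = 13, max_so_far = 14
Position 4 (value -4): max_ending_here = 9, max_so_far = 14
Position 5 (value 2): max_ending_here = 11, max_so_far = 14

Maximum subarray: [10, 4]
Maximum sum: 14

The maximum subarray is [10, 4] with sum 14. This subarray runs from index 0 to index 1.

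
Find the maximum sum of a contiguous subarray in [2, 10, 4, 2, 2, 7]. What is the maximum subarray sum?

Using Kadane's algorithm on [2, 10, 4, 2, 2, 7]:

Scanning through the array:
Position 1 (value 10): max_ending_here = 12, max_so_far = 12
Position 2 (value 4): max_ending_here = 16, max_so_far = 16
Position 3 (value 2): max_ending_here = 18, max_so_far = 18
Position 4 (value 2): max_ending_here = 20, max_so_far = 20
Position 5 (value 7): max_ending_here = 27, max_so_far = 27

Maximum subarray: [2, 10, 4, 2, 2, 7]
Maximum sum: 27

The maximum subarray is [2, 10, 4, 2, 2, 7] with sum 27. This subarray runs from index 0 to index 5.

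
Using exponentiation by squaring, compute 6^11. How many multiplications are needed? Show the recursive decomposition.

Computing 6^11 by squaring (build up from 6^1; each line after the first costs one multiplication):

6^1 = 6
6^2 = (6^1)^2 = 6^2 = 36
6^4 = (6^2)^2 = 36^2 = 1296
6^5 = 6 * 6^4 = 6 * 1296 = 7776
6^10 = (6^5)^2 = 7776^2 = 60466176
6^11 = 6 * 6^10 = 6 * 60466176 = 362797056

Result: 362797056
Multiplications needed: 5 (5 lines after 6^1)

6^11 = 362797056. Using exponentiation by squaring, this requires 5 multiplications. The key idea: if the exponent is even, square the half-power; if odd, multiply by the base once.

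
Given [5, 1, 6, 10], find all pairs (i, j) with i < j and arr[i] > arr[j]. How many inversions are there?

Finding inversions in [5, 1, 6, 10]:

(0, 1): arr[0]=5 > arr[1]=1

Total inversions: 1

The array has 1 inversion(s): (0,1). Each pair (i,j) satisfies i < j and arr[i] > arr[j].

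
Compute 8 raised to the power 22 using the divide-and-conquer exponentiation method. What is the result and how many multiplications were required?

Computing 8^22 by squaring (build up from 8^1; each line after the first costs one multiplication):

8^1 = 8
8^2 = (8^1)^2 = 8^2 = 64
8^4 = (8^2)^2 = 64^2 = 4096
8^5 = 8 * 8^4 = 8 * 4096 = 32768
8^10 = (8^5)^2 = 32768^2 = 1073741824
8^11 = 8 * 8^10 = 8 * 1073741824 = 8589934592
8^22 = (8^11)^2 = 8589934592^2 = 73786976294838206464

Result: 73786976294838206464
Multiplications needed: 6 (6 lines after 8^1)

8^22 = 73786976294838206464. Using exponentiation by squaring, this requires 6 multiplications. The key idea: if the exponent is even, square the half-power; if odd, multiply by the base once.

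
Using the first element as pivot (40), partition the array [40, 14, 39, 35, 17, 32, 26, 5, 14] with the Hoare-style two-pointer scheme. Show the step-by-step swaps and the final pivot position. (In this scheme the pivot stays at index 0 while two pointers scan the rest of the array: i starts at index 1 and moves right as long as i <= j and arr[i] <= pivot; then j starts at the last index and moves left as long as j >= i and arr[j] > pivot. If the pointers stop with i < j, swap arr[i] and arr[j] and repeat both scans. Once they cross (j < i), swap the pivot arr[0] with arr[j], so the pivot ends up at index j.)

Hoare-style two-pointer partition with pivot = 40:

Initial array: [40, 14, 39, 35, 17, 32, 26, 5, 14]

Pointers start at i = 1, j = 8.
i ends at 9, j ends at 8: the pointers have crossed (j < i), so scanning stops.

Swap pivot arr[0] with arr[8] to place pivot at position 8: [14, 14, 39, 35, 17, 32, 26, 5, 40]
Pivot position: 8

After partitioning with pivot 40, the array becomes [14, 14, 39, 35, 17, 32, 26, 5, 40]. The pivot is placed at index 8. All elements to the left of the pivot are <= 40, and all elements to the right are > 40.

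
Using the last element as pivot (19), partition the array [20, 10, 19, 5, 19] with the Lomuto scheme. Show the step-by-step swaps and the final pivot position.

Lomuto partition with pivot = 19:

Initial array: [20, 10, 19, 5, 19]

arr[0]=20 > 19: no swap
arr[1]=10 <= 19: swap with position 0, array becomes [10, 20, 19, 5, 19]
arr[2]=19 <= 19: swap with position 1, array becomes [10, 19, 20, 5, 19]
arr[3]=5 <= 19: swap with position 2, array becomes [10, 19, 5, 20, 19]

Place pivot at position 3: [10, 19, 5, 19, 20]
Pivot position: 3

After partitioning with pivot 19, the array becomes [10, 19, 5, 19, 20]. The pivot is placed at index 3. All elements to the left of the pivot are <= 19, and all elements to the right are > 19.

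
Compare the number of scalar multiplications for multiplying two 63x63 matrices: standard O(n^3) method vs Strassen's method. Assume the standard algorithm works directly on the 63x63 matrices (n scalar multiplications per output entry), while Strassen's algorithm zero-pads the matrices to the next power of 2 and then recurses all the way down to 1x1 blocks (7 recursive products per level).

Matrix multiplication for 63x63 matrices:

Strassen's algorithm requires power-of-2 dimensions. Pad 63x63 to 64x64 (next power of 2).

Standard algorithm: 63^3 = 250047 multiplications
Strassen's algorithm: 7^(log2(64)) = 7^6 = 117649 multiplications
Savings: 250047 - 117649 = 132398 multiplications

Standard: 250047 multiplications (63^3). Strassen: 117649 multiplications (7^6, after padding to 64x64). Strassen reduces 8 recursive multiplications to 7 at each level.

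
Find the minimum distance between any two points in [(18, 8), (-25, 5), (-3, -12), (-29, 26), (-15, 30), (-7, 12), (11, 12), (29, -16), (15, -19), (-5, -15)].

Computing all pairwise distances among 10 points:

d((18, 8), (-25, 5)) = 43.1045
d((18, 8), (-3, -12)) = 29.0
d((18, 8), (-29, 26)) = 50.3289
d((18, 8), (-15, 30)) = 39.6611
d((18, 8), (-7, 12)) = 25.318
d((18, 8), (11, 12)) = 8.0623
d((18, 8), (29, -16)) = 26.4008
d((18, 8), (15, -19)) = 27.1662
d((18, 8), (-5, -15)) = 32.5269
d((-25, 5), (-3, -12)) = 27.8029
d((-25, 5), (-29, 26)) = 21.3776
d((-25, 5), (-15, 30)) = 26.9258
d((-25, 5), (-7, 12)) = 19.3132
d((-25, 5), (11, 12)) = 36.6742
d((-25, 5), (29, -16)) = 57.9396
d((-25, 5), (15, -19)) = 46.6476
d((-25, 5), (-5, -15)) = 28.2843
d((-3, -12), (-29, 26)) = 46.0435
d((-3, -12), (-15, 30)) = 43.6807
d((-3, -12), (-7, 12)) = 24.3311
d((-3, -12), (11, 12)) = 27.7849
d((-3, -12), (29, -16)) = 32.249
d((-3, -12), (15, -19)) = 19.3132
d((-3, -12), (-5, -15)) = 3.6056 <-- minimum
d((-29, 26), (-15, 30)) = 14.5602
d((-29, 26), (-7, 12)) = 26.0768
d((-29, 26), (11, 12)) = 42.3792
d((-29, 26), (29, -16)) = 71.6101
d((-29, 26), (15, -19)) = 62.9365
d((-29, 26), (-5, -15)) = 47.5079
d((-15, 30), (-7, 12)) = 19.6977
d((-15, 30), (11, 12)) = 31.6228
d((-15, 30), (29, -16)) = 63.6553
d((-15, 30), (15, -19)) = 57.4543
d((-15, 30), (-5, -15)) = 46.0977
d((-7, 12), (11, 12)) = 18.0
d((-7, 12), (29, -16)) = 45.607
d((-7, 12), (15, -19)) = 38.0132
d((-7, 12), (-5, -15)) = 27.074
d((11, 12), (29, -16)) = 33.2866
d((11, 12), (15, -19)) = 31.257
d((11, 12), (-5, -15)) = 31.3847
d((29, -16), (15, -19)) = 14.3178
d((29, -16), (-5, -15)) = 34.0147
d((15, -19), (-5, -15)) = 20.3961

Closest pair: (-3, -12) and (-5, -15) with distance 3.6056

The closest pair is (-3, -12) and (-5, -15) with Euclidean distance 3.6056. For 10 points, brute-force pairwise comparison is shown above. For large n, the divide-and-conquer algorithm (sort by x, recurse on halves, check the dividing strip) achieves O(n log n).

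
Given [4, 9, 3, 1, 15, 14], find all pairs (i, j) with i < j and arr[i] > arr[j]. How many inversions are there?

Finding inversions in [4, 9, 3, 1, 15, 14]:

(0, 2): arr[0]=4 > arr[2]=3
(0, 3): arr[0]=4 > arr[3]=1
(1, 2): arr[1]=9 > arr[2]=3
(1, 3): arr[1]=9 > arr[3]=1
(2, 3): arr[2]=3 > arr[3]=1
(4, 5): arr[4]=15 > arr[5]=14

Total inversions: 6

The array has 6 inversion(s): (0,2), (0,3), (1,2), (1,3), (2,3), (4,5). Each pair (i,j) satisfies i < j and arr[i] > arr[j].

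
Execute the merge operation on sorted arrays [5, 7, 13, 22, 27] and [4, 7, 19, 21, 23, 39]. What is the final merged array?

Merging process:

Compare 5 vs 4: take 4 from right. Merged: [4]
Compare 5 vs 7: take 5 from left. Merged: [4, 5]
Compare 7 vs 7: take 7 from left. Merged: [4, 5, 7]
Compare 13 vs 7: take 7 from right. Merged: [4, 5, 7, 7]
Compare 13 vs 19: take 13 from left. Merged: [4, 5, 7, 7, 13]
Compare 22 vs 19: take 19 from right. Merged: [4, 5, 7, 7, 13, 19]
Compare 22 vs 21: take 21 from right. Merged: [4, 5, 7, 7, 13, 19, 21]
Compare 22 vs 23: take 22 from left. Merged: [4, 5, 7, 7, 13, 19, 21, 22]
Compare 27 vs 23: take 23 from right. Merged: [4, 5, 7, 7, 13, 19, 21, 22, 23]
Compare 27 vs 39: take 27 from left. Merged: [4, 5, 7, 7, 13, 19, 21, 22, 23, 27]
Append remaining from right: [39]. Merged: [4, 5, 7, 7, 13, 19, 21, 22, 23, 27, 39]

Final merged array: [4, 5, 7, 7, 13, 19, 21, 22, 23, 27, 39]
Total comparisons: 10

The merged array is [4, 5, 7, 7, 13, 19, 21, 22, 23, 27, 39], requiring 10 comparisons. The merge step runs in O(n) time where n is the total number of elements.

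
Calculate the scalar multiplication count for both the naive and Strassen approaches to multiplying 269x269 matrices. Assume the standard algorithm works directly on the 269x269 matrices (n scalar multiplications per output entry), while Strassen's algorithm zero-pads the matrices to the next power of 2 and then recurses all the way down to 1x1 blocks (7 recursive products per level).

Matrix multiplication for 269x269 matrices:

Strassen's algorithm requires power-of-2 dimensions. Pad 269x269 to 512x512 (next power of 2).

Standard algorithm: 269^3 = 19465109 multiplications
Strassen's algorithm: 7^(log2(512)) = 7^9 = 40353607 multiplications
Difference: 19465109 - 40353607 = -20888498 (Strassen uses MORE here due to padding overhead — for small or just-over-power-of-2 n, padding can outweigh the per-level savings)

Standard: 19465109 multiplications (269^3). Strassen: 40353607 multiplications (7^9, after padding to 512x512). Strassen reduces 8 recursive multiplications to 7 at each level.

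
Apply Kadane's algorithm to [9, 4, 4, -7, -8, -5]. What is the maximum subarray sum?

Using Kadane's algorithm on [9, 4, 4, -7, -8, -5]:

Scanning through the array:
Position 1 (value 4): max_ending_here = 13, max_so_far = 13
Position 2 (value 4): max_ending_here = 17, max_so_far = 17
Position 3 (value -7): max_ending_here = 10, max_so_far = 17
Position 4 (value -8): max_ending_here = 2, max_so_far = 17
Position 5 (value -5): max_ending_here = -3, max_so_far = 17

Maximum subarray: [9, 4, 4]
Maximum sum: 17

The maximum subarray is [9, 4, 4] with sum 17. This subarray runs from index 0 to index 2.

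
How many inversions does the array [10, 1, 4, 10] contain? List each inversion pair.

Finding inversions in [10, 1, 4, 10]:

(0, 1): arr[0]=10 > arr[1]=1
(0, 2): arr[0]=10 > arr[2]=4

Total inversions: 2

The array has 2 inversion(s): (0,1), (0,2). Each pair (i,j) satisfies i < j and arr[i] > arr[j].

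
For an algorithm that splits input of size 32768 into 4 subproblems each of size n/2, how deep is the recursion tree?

For divide and conquer with division factor 2:

Problem sizes at each level:
Level 0: 32768
Level 1: 16384
Level 2: 8192
Level 3: 4096
Level 4: 2048
Level 5: 1024
Level 6: 512
Level 7: 256
Level 8: 128
Level 9: 64
Level 10: 32
Level 11: 16
Level 12: 8
Level 13: 4
Level 14: 2
Level 15: 1

The root is level 0 and the size-1 base case is level 15 (the tree spans levels 0 through 15, i.e. 16 levels counting the root), so the depth is the number of divisions: log_2(32768) = 15

The recursion tree depth is log_2(32768) = 15. At each level, the problem size is divided by 2, so it takes 15 divisions to reduce to a base case of size 1. The algorithm makes 4 recursive calls at each level.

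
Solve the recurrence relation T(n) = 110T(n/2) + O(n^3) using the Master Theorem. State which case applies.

Master Theorem for T(n) = 110T(n/2) + O(n^3):

a = 110, b = 2, c = 3
log_b(a) = log_2(110) = 6.7814

Case 1: c = 3 < log_2(110) = 6.7814
T(n) = O(n^(log_2 110))

For T(n) = 110T(n/2) + O(n^3): log_2(110) = 6.7814. This is Case 1 of the Master Theorem (c < log_b(a), work dominated by leaves), giving O(n^(log_2 110)).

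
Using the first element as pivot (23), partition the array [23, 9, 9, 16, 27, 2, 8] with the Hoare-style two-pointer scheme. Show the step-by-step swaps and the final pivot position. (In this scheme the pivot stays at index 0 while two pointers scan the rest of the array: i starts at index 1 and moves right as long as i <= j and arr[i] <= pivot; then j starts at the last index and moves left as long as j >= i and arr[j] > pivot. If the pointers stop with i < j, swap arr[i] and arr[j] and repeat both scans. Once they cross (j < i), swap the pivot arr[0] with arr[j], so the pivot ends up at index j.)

Hoare-style two-pointer partition with pivot = 23:

Initial array: [23, 9, 9, 16, 27, 2, 8]

Pointers start at i = 1, j = 6.
i stops at index 4 (arr[4]=27 > 23), j stops at index 6 (arr[6]=8 <= 23): swap arr[4] and arr[6], array becomes [23, 9, 9, 16, 8, 2, 27]
i ends at 6, j ends at 5: the pointers have crossed (j < i), so scanning stops.

Swap pivot arr[0] with arr[5] to place pivot at position 5: [2, 9, 9, 16, 8, 23, 27]
Pivot position: 5

After partitioning with pivot 23, the array becomes [2, 9, 9, 16, 8, 23, 27]. The pivot is placed at index 5. All elements to the left of the pivot are <= 23, and all elements to the right are > 23.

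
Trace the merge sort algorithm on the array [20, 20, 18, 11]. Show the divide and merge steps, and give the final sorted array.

Merge sort trace:

Split: [20, 20, 18, 11] -> [20, 20] and [18, 11]
  Split: [20, 20] -> [20] and [20]
  Merge: [20] + [20] -> [20, 20]
  Split: [18, 11] -> [18] and [11]
  Merge: [18] + [11] -> [11, 18]
Merge: [20, 20] + [11, 18] -> [11, 18, 20, 20]

Final sorted array: [11, 18, 20, 20]

The merge sort proceeds by recursively splitting the array and merging sorted halves.
After all merges, the sorted array is [11, 18, 20, 20].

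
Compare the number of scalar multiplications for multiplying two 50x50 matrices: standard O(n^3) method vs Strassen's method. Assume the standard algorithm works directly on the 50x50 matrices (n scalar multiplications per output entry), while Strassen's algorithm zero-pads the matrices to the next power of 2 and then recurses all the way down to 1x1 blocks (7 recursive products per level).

Matrix multiplication for 50x50 matrices:

Strassen's algorithm requires power-of-2 dimensions. Pad 50x50 to 64x64 (next power of 2).

Standard algorithm: 50^3 = 125000 multiplications
Strassen's algorithm: 7^(log2(64)) = 7^6 = 117649 multiplications
Savings: 125000 - 117649 = 7351 multiplications

Standard: 125000 multiplications (50^3). Strassen: 117649 multiplications (7^6, after padding to 64x64). Strassen reduces 8 recursive multiplications to 7 at each level.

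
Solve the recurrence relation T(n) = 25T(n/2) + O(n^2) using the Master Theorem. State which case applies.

Master Theorem for T(n) = 25T(n/2) + O(n^2):

a = 25, b = 2, c = 2
log_b(a) = log_2(25) = 4.6439

Case 1: c = 2 < log_2(25) = 4.6439
T(n) = O(n^(log_2 25))

For T(n) = 25T(n/2) + O(n^2): log_2(25) = 4.6439. This is Case 1 of the Master Theorem (c < log_b(a), work dominated by leaves), giving O(n^(log_2 25)).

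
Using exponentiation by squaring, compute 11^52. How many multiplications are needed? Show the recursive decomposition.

Computing 11^52 by squaring (build up from 11^1; each line after the first costs one multiplication):

11^1 = 11
11^2 = (11^1)^2 = 11^2 = 121
11^3 = 11 * 11^2 = 11 * 121 = 1331
11^6 = (11^3)^2 = 1331^2 = 1771561
11^12 = (11^6)^2 = 1771561^2 = 3138428376721
11^13 = 11 * 11^12 = 11 * 3138428376721 = 34522712143931
11^26 = (11^13)^2 = 34522712143931^2 = 1191817653772720942460132761
11^52 = (11^26)^2 = 1191817653772720942460132761^2 = 1420429319844313329730664601483335671261683881745483121

Result: 1420429319844313329730664601483335671261683881745483121
Multiplications needed: 7 (7 lines after 11^1)

11^52 = 1420429319844313329730664601483335671261683881745483121. Using exponentiation by squaring, this requires 7 multiplications. The key idea: if the exponent is even, square the half-power; if odd, multiply by the base once.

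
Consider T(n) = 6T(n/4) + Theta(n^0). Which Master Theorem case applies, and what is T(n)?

Master Theorem for T(n) = 6T(n/4) + O(n^0):

a = 6, b = 4, c = 0
log_b(a) = log_4(6) = 1.2925

Case 1: c = 0 < log_4(6) = 1.2925
T(n) = O(n^(log_4 6))

For T(n) = 6T(n/4) + O(n^0): log_4(6) = 1.2925. This is Case 1 of the Master Theorem (c < log_b(a), work dominated by leaves), giving O(n^(log_4 6)).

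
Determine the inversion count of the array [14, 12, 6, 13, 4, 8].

Finding inversions in [14, 12, 6, 13, 4, 8]:

(0, 1): arr[0]=14 > arr[1]=12
(0, 2): arr[0]=14 > arr[2]=6
(0, 3): arr[0]=14 > arr[3]=13
(0, 4): arr[0]=14 > arr[4]=4
(0, 5): arr[0]=14 > arr[5]=8
(1, 2): arr[1]=12 > arr[2]=6
(1, 4): arr[1]=12 > arr[4]=4
(1, 5): arr[1]=12 > arr[5]=8
(2, 4): arr[2]=6 > arr[4]=4
(3, 4): arr[3]=13 > arr[4]=4
(3, 5): arr[3]=13 > arr[5]=8

Total inversions: 11

The array has 11 inversion(s): (0,1), (0,2), (0,3), (0,4), (0,5), (1,2), (1,4), (1,5), (2,4), (3,4), (3,5). Each pair (i,j) satisfies i < j and arr[i] > arr[j].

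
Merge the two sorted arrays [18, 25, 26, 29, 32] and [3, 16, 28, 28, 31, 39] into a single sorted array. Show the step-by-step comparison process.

Merging process:

Compare 18 vs 3: take 3 from right. Merged: [3]
Compare 18 vs 16: take 16 from right. Merged: [3, 16]
Compare 18 vs 28: take 18 from left. Merged: [3, 16, 18]
Compare 25 vs 28: take 25 from left. Merged: [3, 16, 18, 25]
Compare 26 vs 28: take 26 from left. Merged: [3, 16, 18, 25, 26]
Compare 29 vs 28: take 28 from right. Merged: [3, 16, 18, 25, 26, 28]
Compare 29 vs 28: take 28 from right. Merged: [3, 16, 18, 25, 26, 28, 28]
Compare 29 vs 31: take 29 from left. Merged: [3, 16, 18, 25, 26, 28, 28, 29]
Compare 32 vs 31: take 31 from right. Merged: [3, 16, 18, 25, 26, 28, 28, 29, 31]
Compare 32 vs 39: take 32 from left. Merged: [3, 16, 18, 25, 26, 28, 28, 29, 31, 32]
Append remaining from right: [39]. Merged: [3, 16, 18, 25, 26, 28, 28, 29, 31, 32, 39]

Final merged array: [3, 16, 18, 25, 26, 28, 28, 29, 31, 32, 39]
Total comparisons: 10

The merged array is [3, 16, 18, 25, 26, 28, 28, 29, 31, 32, 39], requiring 10 comparisons. The merge step runs in O(n) time where n is the total number of elements.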